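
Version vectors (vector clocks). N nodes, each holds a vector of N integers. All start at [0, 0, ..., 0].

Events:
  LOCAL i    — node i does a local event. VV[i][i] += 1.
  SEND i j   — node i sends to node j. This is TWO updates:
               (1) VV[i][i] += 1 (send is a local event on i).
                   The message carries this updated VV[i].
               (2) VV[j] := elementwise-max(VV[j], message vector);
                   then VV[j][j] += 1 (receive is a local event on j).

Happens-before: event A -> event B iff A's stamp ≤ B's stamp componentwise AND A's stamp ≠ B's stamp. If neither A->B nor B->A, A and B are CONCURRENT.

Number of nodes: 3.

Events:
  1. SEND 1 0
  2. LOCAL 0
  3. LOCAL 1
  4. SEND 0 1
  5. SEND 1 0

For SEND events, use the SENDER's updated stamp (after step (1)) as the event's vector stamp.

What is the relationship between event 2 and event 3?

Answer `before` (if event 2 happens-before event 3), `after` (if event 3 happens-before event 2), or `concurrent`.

Answer: concurrent

Derivation:
Initial: VV[0]=[0, 0, 0]
Initial: VV[1]=[0, 0, 0]
Initial: VV[2]=[0, 0, 0]
Event 1: SEND 1->0: VV[1][1]++ -> VV[1]=[0, 1, 0], msg_vec=[0, 1, 0]; VV[0]=max(VV[0],msg_vec) then VV[0][0]++ -> VV[0]=[1, 1, 0]
Event 2: LOCAL 0: VV[0][0]++ -> VV[0]=[2, 1, 0]
Event 3: LOCAL 1: VV[1][1]++ -> VV[1]=[0, 2, 0]
Event 4: SEND 0->1: VV[0][0]++ -> VV[0]=[3, 1, 0], msg_vec=[3, 1, 0]; VV[1]=max(VV[1],msg_vec) then VV[1][1]++ -> VV[1]=[3, 3, 0]
Event 5: SEND 1->0: VV[1][1]++ -> VV[1]=[3, 4, 0], msg_vec=[3, 4, 0]; VV[0]=max(VV[0],msg_vec) then VV[0][0]++ -> VV[0]=[4, 4, 0]
Event 2 stamp: [2, 1, 0]
Event 3 stamp: [0, 2, 0]
[2, 1, 0] <= [0, 2, 0]? False
[0, 2, 0] <= [2, 1, 0]? False
Relation: concurrent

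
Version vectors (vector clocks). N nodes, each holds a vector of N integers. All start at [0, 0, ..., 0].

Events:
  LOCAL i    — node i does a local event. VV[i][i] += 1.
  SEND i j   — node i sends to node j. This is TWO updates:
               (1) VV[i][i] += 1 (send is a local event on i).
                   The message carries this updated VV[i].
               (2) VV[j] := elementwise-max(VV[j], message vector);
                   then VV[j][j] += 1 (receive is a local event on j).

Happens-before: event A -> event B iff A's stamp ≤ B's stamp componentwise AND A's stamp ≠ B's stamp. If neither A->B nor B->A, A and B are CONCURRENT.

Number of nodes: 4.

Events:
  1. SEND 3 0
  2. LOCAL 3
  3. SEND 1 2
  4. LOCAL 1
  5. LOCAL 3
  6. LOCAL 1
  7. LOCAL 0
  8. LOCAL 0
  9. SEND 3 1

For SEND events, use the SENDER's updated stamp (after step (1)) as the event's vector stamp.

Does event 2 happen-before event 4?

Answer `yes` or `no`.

Initial: VV[0]=[0, 0, 0, 0]
Initial: VV[1]=[0, 0, 0, 0]
Initial: VV[2]=[0, 0, 0, 0]
Initial: VV[3]=[0, 0, 0, 0]
Event 1: SEND 3->0: VV[3][3]++ -> VV[3]=[0, 0, 0, 1], msg_vec=[0, 0, 0, 1]; VV[0]=max(VV[0],msg_vec) then VV[0][0]++ -> VV[0]=[1, 0, 0, 1]
Event 2: LOCAL 3: VV[3][3]++ -> VV[3]=[0, 0, 0, 2]
Event 3: SEND 1->2: VV[1][1]++ -> VV[1]=[0, 1, 0, 0], msg_vec=[0, 1, 0, 0]; VV[2]=max(VV[2],msg_vec) then VV[2][2]++ -> VV[2]=[0, 1, 1, 0]
Event 4: LOCAL 1: VV[1][1]++ -> VV[1]=[0, 2, 0, 0]
Event 5: LOCAL 3: VV[3][3]++ -> VV[3]=[0, 0, 0, 3]
Event 6: LOCAL 1: VV[1][1]++ -> VV[1]=[0, 3, 0, 0]
Event 7: LOCAL 0: VV[0][0]++ -> VV[0]=[2, 0, 0, 1]
Event 8: LOCAL 0: VV[0][0]++ -> VV[0]=[3, 0, 0, 1]
Event 9: SEND 3->1: VV[3][3]++ -> VV[3]=[0, 0, 0, 4], msg_vec=[0, 0, 0, 4]; VV[1]=max(VV[1],msg_vec) then VV[1][1]++ -> VV[1]=[0, 4, 0, 4]
Event 2 stamp: [0, 0, 0, 2]
Event 4 stamp: [0, 2, 0, 0]
[0, 0, 0, 2] <= [0, 2, 0, 0]? False. Equal? False. Happens-before: False

Answer: no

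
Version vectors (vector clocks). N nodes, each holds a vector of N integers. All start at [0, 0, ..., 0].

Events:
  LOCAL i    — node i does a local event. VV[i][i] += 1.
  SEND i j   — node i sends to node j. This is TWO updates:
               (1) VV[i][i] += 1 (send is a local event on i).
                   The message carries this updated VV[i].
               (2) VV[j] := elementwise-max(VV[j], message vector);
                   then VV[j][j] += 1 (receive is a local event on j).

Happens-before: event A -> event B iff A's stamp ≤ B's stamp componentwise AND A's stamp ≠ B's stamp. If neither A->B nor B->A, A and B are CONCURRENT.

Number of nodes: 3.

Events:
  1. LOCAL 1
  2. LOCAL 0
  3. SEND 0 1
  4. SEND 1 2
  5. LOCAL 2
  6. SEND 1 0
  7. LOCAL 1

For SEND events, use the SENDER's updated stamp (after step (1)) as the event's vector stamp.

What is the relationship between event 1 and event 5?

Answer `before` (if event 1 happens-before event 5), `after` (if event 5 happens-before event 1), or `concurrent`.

Initial: VV[0]=[0, 0, 0]
Initial: VV[1]=[0, 0, 0]
Initial: VV[2]=[0, 0, 0]
Event 1: LOCAL 1: VV[1][1]++ -> VV[1]=[0, 1, 0]
Event 2: LOCAL 0: VV[0][0]++ -> VV[0]=[1, 0, 0]
Event 3: SEND 0->1: VV[0][0]++ -> VV[0]=[2, 0, 0], msg_vec=[2, 0, 0]; VV[1]=max(VV[1],msg_vec) then VV[1][1]++ -> VV[1]=[2, 2, 0]
Event 4: SEND 1->2: VV[1][1]++ -> VV[1]=[2, 3, 0], msg_vec=[2, 3, 0]; VV[2]=max(VV[2],msg_vec) then VV[2][2]++ -> VV[2]=[2, 3, 1]
Event 5: LOCAL 2: VV[2][2]++ -> VV[2]=[2, 3, 2]
Event 6: SEND 1->0: VV[1][1]++ -> VV[1]=[2, 4, 0], msg_vec=[2, 4, 0]; VV[0]=max(VV[0],msg_vec) then VV[0][0]++ -> VV[0]=[3, 4, 0]
Event 7: LOCAL 1: VV[1][1]++ -> VV[1]=[2, 5, 0]
Event 1 stamp: [0, 1, 0]
Event 5 stamp: [2, 3, 2]
[0, 1, 0] <= [2, 3, 2]? True
[2, 3, 2] <= [0, 1, 0]? False
Relation: before

Answer: before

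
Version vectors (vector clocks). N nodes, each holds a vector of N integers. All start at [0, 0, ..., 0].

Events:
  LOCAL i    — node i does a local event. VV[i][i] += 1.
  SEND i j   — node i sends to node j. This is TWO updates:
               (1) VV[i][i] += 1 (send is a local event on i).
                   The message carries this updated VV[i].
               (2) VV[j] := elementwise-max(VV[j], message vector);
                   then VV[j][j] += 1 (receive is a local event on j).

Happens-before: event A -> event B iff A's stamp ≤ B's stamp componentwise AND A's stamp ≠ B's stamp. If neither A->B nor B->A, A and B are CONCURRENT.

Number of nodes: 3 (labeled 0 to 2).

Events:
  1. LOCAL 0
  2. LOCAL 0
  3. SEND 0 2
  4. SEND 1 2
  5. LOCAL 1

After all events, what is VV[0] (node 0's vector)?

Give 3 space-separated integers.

Answer: 3 0 0

Derivation:
Initial: VV[0]=[0, 0, 0]
Initial: VV[1]=[0, 0, 0]
Initial: VV[2]=[0, 0, 0]
Event 1: LOCAL 0: VV[0][0]++ -> VV[0]=[1, 0, 0]
Event 2: LOCAL 0: VV[0][0]++ -> VV[0]=[2, 0, 0]
Event 3: SEND 0->2: VV[0][0]++ -> VV[0]=[3, 0, 0], msg_vec=[3, 0, 0]; VV[2]=max(VV[2],msg_vec) then VV[2][2]++ -> VV[2]=[3, 0, 1]
Event 4: SEND 1->2: VV[1][1]++ -> VV[1]=[0, 1, 0], msg_vec=[0, 1, 0]; VV[2]=max(VV[2],msg_vec) then VV[2][2]++ -> VV[2]=[3, 1, 2]
Event 5: LOCAL 1: VV[1][1]++ -> VV[1]=[0, 2, 0]
Final vectors: VV[0]=[3, 0, 0]; VV[1]=[0, 2, 0]; VV[2]=[3, 1, 2]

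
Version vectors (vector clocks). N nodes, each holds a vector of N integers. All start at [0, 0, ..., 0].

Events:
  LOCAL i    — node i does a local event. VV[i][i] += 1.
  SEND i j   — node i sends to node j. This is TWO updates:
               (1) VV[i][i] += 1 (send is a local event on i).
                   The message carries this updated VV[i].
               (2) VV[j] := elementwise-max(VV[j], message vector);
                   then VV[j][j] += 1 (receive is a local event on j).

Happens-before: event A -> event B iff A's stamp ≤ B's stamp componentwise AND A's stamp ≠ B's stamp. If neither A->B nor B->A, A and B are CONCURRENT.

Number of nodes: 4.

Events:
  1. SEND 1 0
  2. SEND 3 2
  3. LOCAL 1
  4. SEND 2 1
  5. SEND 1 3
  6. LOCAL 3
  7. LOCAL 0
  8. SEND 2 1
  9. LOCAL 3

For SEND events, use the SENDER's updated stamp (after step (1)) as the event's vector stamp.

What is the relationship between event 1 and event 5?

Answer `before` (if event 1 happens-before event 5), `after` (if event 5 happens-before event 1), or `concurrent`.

Initial: VV[0]=[0, 0, 0, 0]
Initial: VV[1]=[0, 0, 0, 0]
Initial: VV[2]=[0, 0, 0, 0]
Initial: VV[3]=[0, 0, 0, 0]
Event 1: SEND 1->0: VV[1][1]++ -> VV[1]=[0, 1, 0, 0], msg_vec=[0, 1, 0, 0]; VV[0]=max(VV[0],msg_vec) then VV[0][0]++ -> VV[0]=[1, 1, 0, 0]
Event 2: SEND 3->2: VV[3][3]++ -> VV[3]=[0, 0, 0, 1], msg_vec=[0, 0, 0, 1]; VV[2]=max(VV[2],msg_vec) then VV[2][2]++ -> VV[2]=[0, 0, 1, 1]
Event 3: LOCAL 1: VV[1][1]++ -> VV[1]=[0, 2, 0, 0]
Event 4: SEND 2->1: VV[2][2]++ -> VV[2]=[0, 0, 2, 1], msg_vec=[0, 0, 2, 1]; VV[1]=max(VV[1],msg_vec) then VV[1][1]++ -> VV[1]=[0, 3, 2, 1]
Event 5: SEND 1->3: VV[1][1]++ -> VV[1]=[0, 4, 2, 1], msg_vec=[0, 4, 2, 1]; VV[3]=max(VV[3],msg_vec) then VV[3][3]++ -> VV[3]=[0, 4, 2, 2]
Event 6: LOCAL 3: VV[3][3]++ -> VV[3]=[0, 4, 2, 3]
Event 7: LOCAL 0: VV[0][0]++ -> VV[0]=[2, 1, 0, 0]
Event 8: SEND 2->1: VV[2][2]++ -> VV[2]=[0, 0, 3, 1], msg_vec=[0, 0, 3, 1]; VV[1]=max(VV[1],msg_vec) then VV[1][1]++ -> VV[1]=[0, 5, 3, 1]
Event 9: LOCAL 3: VV[3][3]++ -> VV[3]=[0, 4, 2, 4]
Event 1 stamp: [0, 1, 0, 0]
Event 5 stamp: [0, 4, 2, 1]
[0, 1, 0, 0] <= [0, 4, 2, 1]? True
[0, 4, 2, 1] <= [0, 1, 0, 0]? False
Relation: before

Answer: before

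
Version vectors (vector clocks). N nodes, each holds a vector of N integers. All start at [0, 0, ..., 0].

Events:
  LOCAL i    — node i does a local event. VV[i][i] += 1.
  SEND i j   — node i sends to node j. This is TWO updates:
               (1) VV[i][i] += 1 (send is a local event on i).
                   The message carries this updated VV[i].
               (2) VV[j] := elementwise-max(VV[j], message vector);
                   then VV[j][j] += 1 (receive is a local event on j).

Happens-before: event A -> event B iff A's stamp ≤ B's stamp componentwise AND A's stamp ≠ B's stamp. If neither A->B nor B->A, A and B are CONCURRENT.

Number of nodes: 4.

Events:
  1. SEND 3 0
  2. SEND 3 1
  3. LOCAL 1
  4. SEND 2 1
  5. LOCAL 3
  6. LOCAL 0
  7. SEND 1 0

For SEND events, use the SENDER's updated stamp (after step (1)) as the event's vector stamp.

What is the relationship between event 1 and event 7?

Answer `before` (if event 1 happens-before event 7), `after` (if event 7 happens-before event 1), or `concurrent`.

Answer: before

Derivation:
Initial: VV[0]=[0, 0, 0, 0]
Initial: VV[1]=[0, 0, 0, 0]
Initial: VV[2]=[0, 0, 0, 0]
Initial: VV[3]=[0, 0, 0, 0]
Event 1: SEND 3->0: VV[3][3]++ -> VV[3]=[0, 0, 0, 1], msg_vec=[0, 0, 0, 1]; VV[0]=max(VV[0],msg_vec) then VV[0][0]++ -> VV[0]=[1, 0, 0, 1]
Event 2: SEND 3->1: VV[3][3]++ -> VV[3]=[0, 0, 0, 2], msg_vec=[0, 0, 0, 2]; VV[1]=max(VV[1],msg_vec) then VV[1][1]++ -> VV[1]=[0, 1, 0, 2]
Event 3: LOCAL 1: VV[1][1]++ -> VV[1]=[0, 2, 0, 2]
Event 4: SEND 2->1: VV[2][2]++ -> VV[2]=[0, 0, 1, 0], msg_vec=[0, 0, 1, 0]; VV[1]=max(VV[1],msg_vec) then VV[1][1]++ -> VV[1]=[0, 3, 1, 2]
Event 5: LOCAL 3: VV[3][3]++ -> VV[3]=[0, 0, 0, 3]
Event 6: LOCAL 0: VV[0][0]++ -> VV[0]=[2, 0, 0, 1]
Event 7: SEND 1->0: VV[1][1]++ -> VV[1]=[0, 4, 1, 2], msg_vec=[0, 4, 1, 2]; VV[0]=max(VV[0],msg_vec) then VV[0][0]++ -> VV[0]=[3, 4, 1, 2]
Event 1 stamp: [0, 0, 0, 1]
Event 7 stamp: [0, 4, 1, 2]
[0, 0, 0, 1] <= [0, 4, 1, 2]? True
[0, 4, 1, 2] <= [0, 0, 0, 1]? False
Relation: before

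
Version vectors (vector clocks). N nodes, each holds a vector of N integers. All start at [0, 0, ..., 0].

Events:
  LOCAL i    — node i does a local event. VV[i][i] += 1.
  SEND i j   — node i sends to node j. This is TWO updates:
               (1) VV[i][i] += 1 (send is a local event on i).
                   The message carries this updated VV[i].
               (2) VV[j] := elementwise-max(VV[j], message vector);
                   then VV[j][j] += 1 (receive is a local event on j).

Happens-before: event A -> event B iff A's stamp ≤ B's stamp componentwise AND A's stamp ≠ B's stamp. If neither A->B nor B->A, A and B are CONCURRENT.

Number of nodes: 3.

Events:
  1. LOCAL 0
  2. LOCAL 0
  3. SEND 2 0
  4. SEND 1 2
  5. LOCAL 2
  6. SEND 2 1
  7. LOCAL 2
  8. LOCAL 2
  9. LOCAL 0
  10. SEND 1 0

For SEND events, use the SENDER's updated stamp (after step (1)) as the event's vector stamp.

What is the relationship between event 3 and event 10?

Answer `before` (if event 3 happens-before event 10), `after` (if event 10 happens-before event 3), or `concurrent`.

Answer: before

Derivation:
Initial: VV[0]=[0, 0, 0]
Initial: VV[1]=[0, 0, 0]
Initial: VV[2]=[0, 0, 0]
Event 1: LOCAL 0: VV[0][0]++ -> VV[0]=[1, 0, 0]
Event 2: LOCAL 0: VV[0][0]++ -> VV[0]=[2, 0, 0]
Event 3: SEND 2->0: VV[2][2]++ -> VV[2]=[0, 0, 1], msg_vec=[0, 0, 1]; VV[0]=max(VV[0],msg_vec) then VV[0][0]++ -> VV[0]=[3, 0, 1]
Event 4: SEND 1->2: VV[1][1]++ -> VV[1]=[0, 1, 0], msg_vec=[0, 1, 0]; VV[2]=max(VV[2],msg_vec) then VV[2][2]++ -> VV[2]=[0, 1, 2]
Event 5: LOCAL 2: VV[2][2]++ -> VV[2]=[0, 1, 3]
Event 6: SEND 2->1: VV[2][2]++ -> VV[2]=[0, 1, 4], msg_vec=[0, 1, 4]; VV[1]=max(VV[1],msg_vec) then VV[1][1]++ -> VV[1]=[0, 2, 4]
Event 7: LOCAL 2: VV[2][2]++ -> VV[2]=[0, 1, 5]
Event 8: LOCAL 2: VV[2][2]++ -> VV[2]=[0, 1, 6]
Event 9: LOCAL 0: VV[0][0]++ -> VV[0]=[4, 0, 1]
Event 10: SEND 1->0: VV[1][1]++ -> VV[1]=[0, 3, 4], msg_vec=[0, 3, 4]; VV[0]=max(VV[0],msg_vec) then VV[0][0]++ -> VV[0]=[5, 3, 4]
Event 3 stamp: [0, 0, 1]
Event 10 stamp: [0, 3, 4]
[0, 0, 1] <= [0, 3, 4]? True
[0, 3, 4] <= [0, 0, 1]? False
Relation: before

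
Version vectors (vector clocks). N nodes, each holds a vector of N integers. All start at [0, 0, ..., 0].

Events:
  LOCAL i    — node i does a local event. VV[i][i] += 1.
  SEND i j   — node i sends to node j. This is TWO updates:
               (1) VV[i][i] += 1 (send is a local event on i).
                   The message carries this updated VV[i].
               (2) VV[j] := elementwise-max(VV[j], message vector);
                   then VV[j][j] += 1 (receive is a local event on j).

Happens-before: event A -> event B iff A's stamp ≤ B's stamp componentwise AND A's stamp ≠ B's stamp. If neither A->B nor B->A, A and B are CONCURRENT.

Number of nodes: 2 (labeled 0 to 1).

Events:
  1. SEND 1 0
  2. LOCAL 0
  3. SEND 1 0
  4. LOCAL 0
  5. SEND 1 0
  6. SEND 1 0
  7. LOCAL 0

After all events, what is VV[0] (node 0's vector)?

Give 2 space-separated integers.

Initial: VV[0]=[0, 0]
Initial: VV[1]=[0, 0]
Event 1: SEND 1->0: VV[1][1]++ -> VV[1]=[0, 1], msg_vec=[0, 1]; VV[0]=max(VV[0],msg_vec) then VV[0][0]++ -> VV[0]=[1, 1]
Event 2: LOCAL 0: VV[0][0]++ -> VV[0]=[2, 1]
Event 3: SEND 1->0: VV[1][1]++ -> VV[1]=[0, 2], msg_vec=[0, 2]; VV[0]=max(VV[0],msg_vec) then VV[0][0]++ -> VV[0]=[3, 2]
Event 4: LOCAL 0: VV[0][0]++ -> VV[0]=[4, 2]
Event 5: SEND 1->0: VV[1][1]++ -> VV[1]=[0, 3], msg_vec=[0, 3]; VV[0]=max(VV[0],msg_vec) then VV[0][0]++ -> VV[0]=[5, 3]
Event 6: SEND 1->0: VV[1][1]++ -> VV[1]=[0, 4], msg_vec=[0, 4]; VV[0]=max(VV[0],msg_vec) then VV[0][0]++ -> VV[0]=[6, 4]
Event 7: LOCAL 0: VV[0][0]++ -> VV[0]=[7, 4]
Final vectors: VV[0]=[7, 4]; VV[1]=[0, 4]

Answer: 7 4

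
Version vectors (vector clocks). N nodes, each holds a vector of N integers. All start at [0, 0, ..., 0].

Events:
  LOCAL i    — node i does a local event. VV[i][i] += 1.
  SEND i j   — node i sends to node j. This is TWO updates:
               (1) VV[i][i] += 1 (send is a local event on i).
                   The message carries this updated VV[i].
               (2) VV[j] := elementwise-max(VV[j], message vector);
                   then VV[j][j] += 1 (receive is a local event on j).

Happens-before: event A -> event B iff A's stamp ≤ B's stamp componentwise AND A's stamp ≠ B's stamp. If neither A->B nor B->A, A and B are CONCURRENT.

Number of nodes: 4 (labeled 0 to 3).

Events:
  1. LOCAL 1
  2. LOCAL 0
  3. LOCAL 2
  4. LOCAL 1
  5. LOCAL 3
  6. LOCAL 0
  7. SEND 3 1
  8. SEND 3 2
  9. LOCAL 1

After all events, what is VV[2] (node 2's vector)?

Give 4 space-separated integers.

Answer: 0 0 2 3

Derivation:
Initial: VV[0]=[0, 0, 0, 0]
Initial: VV[1]=[0, 0, 0, 0]
Initial: VV[2]=[0, 0, 0, 0]
Initial: VV[3]=[0, 0, 0, 0]
Event 1: LOCAL 1: VV[1][1]++ -> VV[1]=[0, 1, 0, 0]
Event 2: LOCAL 0: VV[0][0]++ -> VV[0]=[1, 0, 0, 0]
Event 3: LOCAL 2: VV[2][2]++ -> VV[2]=[0, 0, 1, 0]
Event 4: LOCAL 1: VV[1][1]++ -> VV[1]=[0, 2, 0, 0]
Event 5: LOCAL 3: VV[3][3]++ -> VV[3]=[0, 0, 0, 1]
Event 6: LOCAL 0: VV[0][0]++ -> VV[0]=[2, 0, 0, 0]
Event 7: SEND 3->1: VV[3][3]++ -> VV[3]=[0, 0, 0, 2], msg_vec=[0, 0, 0, 2]; VV[1]=max(VV[1],msg_vec) then VV[1][1]++ -> VV[1]=[0, 3, 0, 2]
Event 8: SEND 3->2: VV[3][3]++ -> VV[3]=[0, 0, 0, 3], msg_vec=[0, 0, 0, 3]; VV[2]=max(VV[2],msg_vec) then VV[2][2]++ -> VV[2]=[0, 0, 2, 3]
Event 9: LOCAL 1: VV[1][1]++ -> VV[1]=[0, 4, 0, 2]
Final vectors: VV[0]=[2, 0, 0, 0]; VV[1]=[0, 4, 0, 2]; VV[2]=[0, 0, 2, 3]; VV[3]=[0, 0, 0, 3]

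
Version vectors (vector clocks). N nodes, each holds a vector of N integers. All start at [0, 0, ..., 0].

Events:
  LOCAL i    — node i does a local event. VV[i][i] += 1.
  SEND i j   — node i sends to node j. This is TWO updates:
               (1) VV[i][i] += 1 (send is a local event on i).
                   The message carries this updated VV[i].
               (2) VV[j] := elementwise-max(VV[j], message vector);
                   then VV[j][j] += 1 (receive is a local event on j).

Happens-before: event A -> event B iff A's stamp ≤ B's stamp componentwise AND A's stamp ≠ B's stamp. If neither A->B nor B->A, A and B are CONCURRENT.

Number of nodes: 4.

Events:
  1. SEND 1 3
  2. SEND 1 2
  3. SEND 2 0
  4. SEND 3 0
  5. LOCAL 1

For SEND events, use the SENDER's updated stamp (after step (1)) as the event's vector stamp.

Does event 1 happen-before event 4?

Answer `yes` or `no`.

Answer: yes

Derivation:
Initial: VV[0]=[0, 0, 0, 0]
Initial: VV[1]=[0, 0, 0, 0]
Initial: VV[2]=[0, 0, 0, 0]
Initial: VV[3]=[0, 0, 0, 0]
Event 1: SEND 1->3: VV[1][1]++ -> VV[1]=[0, 1, 0, 0], msg_vec=[0, 1, 0, 0]; VV[3]=max(VV[3],msg_vec) then VV[3][3]++ -> VV[3]=[0, 1, 0, 1]
Event 2: SEND 1->2: VV[1][1]++ -> VV[1]=[0, 2, 0, 0], msg_vec=[0, 2, 0, 0]; VV[2]=max(VV[2],msg_vec) then VV[2][2]++ -> VV[2]=[0, 2, 1, 0]
Event 3: SEND 2->0: VV[2][2]++ -> VV[2]=[0, 2, 2, 0], msg_vec=[0, 2, 2, 0]; VV[0]=max(VV[0],msg_vec) then VV[0][0]++ -> VV[0]=[1, 2, 2, 0]
Event 4: SEND 3->0: VV[3][3]++ -> VV[3]=[0, 1, 0, 2], msg_vec=[0, 1, 0, 2]; VV[0]=max(VV[0],msg_vec) then VV[0][0]++ -> VV[0]=[2, 2, 2, 2]
Event 5: LOCAL 1: VV[1][1]++ -> VV[1]=[0, 3, 0, 0]
Event 1 stamp: [0, 1, 0, 0]
Event 4 stamp: [0, 1, 0, 2]
[0, 1, 0, 0] <= [0, 1, 0, 2]? True. Equal? False. Happens-before: True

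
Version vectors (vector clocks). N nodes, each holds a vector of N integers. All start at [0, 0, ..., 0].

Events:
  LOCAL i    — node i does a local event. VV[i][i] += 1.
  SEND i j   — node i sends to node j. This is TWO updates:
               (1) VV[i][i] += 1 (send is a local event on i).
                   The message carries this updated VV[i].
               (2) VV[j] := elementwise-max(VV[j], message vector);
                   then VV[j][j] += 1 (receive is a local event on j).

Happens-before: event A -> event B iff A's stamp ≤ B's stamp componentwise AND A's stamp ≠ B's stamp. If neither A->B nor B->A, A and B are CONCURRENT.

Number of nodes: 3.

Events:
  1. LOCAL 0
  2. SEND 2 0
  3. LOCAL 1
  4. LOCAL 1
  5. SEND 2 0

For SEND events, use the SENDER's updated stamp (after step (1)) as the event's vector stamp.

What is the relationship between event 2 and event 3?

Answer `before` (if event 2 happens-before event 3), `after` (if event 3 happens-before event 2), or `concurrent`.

Initial: VV[0]=[0, 0, 0]
Initial: VV[1]=[0, 0, 0]
Initial: VV[2]=[0, 0, 0]
Event 1: LOCAL 0: VV[0][0]++ -> VV[0]=[1, 0, 0]
Event 2: SEND 2->0: VV[2][2]++ -> VV[2]=[0, 0, 1], msg_vec=[0, 0, 1]; VV[0]=max(VV[0],msg_vec) then VV[0][0]++ -> VV[0]=[2, 0, 1]
Event 3: LOCAL 1: VV[1][1]++ -> VV[1]=[0, 1, 0]
Event 4: LOCAL 1: VV[1][1]++ -> VV[1]=[0, 2, 0]
Event 5: SEND 2->0: VV[2][2]++ -> VV[2]=[0, 0, 2], msg_vec=[0, 0, 2]; VV[0]=max(VV[0],msg_vec) then VV[0][0]++ -> VV[0]=[3, 0, 2]
Event 2 stamp: [0, 0, 1]
Event 3 stamp: [0, 1, 0]
[0, 0, 1] <= [0, 1, 0]? False
[0, 1, 0] <= [0, 0, 1]? False
Relation: concurrent

Answer: concurrent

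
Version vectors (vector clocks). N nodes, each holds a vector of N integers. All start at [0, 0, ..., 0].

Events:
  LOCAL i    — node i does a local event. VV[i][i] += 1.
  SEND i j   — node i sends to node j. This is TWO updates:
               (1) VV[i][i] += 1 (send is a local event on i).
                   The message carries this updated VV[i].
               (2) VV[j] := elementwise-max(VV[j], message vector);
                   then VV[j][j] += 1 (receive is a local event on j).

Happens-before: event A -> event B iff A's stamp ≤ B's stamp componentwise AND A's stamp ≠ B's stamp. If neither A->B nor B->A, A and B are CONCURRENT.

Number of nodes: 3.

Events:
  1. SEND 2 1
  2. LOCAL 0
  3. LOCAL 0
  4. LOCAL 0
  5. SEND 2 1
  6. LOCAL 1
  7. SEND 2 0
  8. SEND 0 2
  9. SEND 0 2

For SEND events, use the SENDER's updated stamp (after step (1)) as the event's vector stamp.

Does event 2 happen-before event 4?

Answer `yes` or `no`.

Initial: VV[0]=[0, 0, 0]
Initial: VV[1]=[0, 0, 0]
Initial: VV[2]=[0, 0, 0]
Event 1: SEND 2->1: VV[2][2]++ -> VV[2]=[0, 0, 1], msg_vec=[0, 0, 1]; VV[1]=max(VV[1],msg_vec) then VV[1][1]++ -> VV[1]=[0, 1, 1]
Event 2: LOCAL 0: VV[0][0]++ -> VV[0]=[1, 0, 0]
Event 3: LOCAL 0: VV[0][0]++ -> VV[0]=[2, 0, 0]
Event 4: LOCAL 0: VV[0][0]++ -> VV[0]=[3, 0, 0]
Event 5: SEND 2->1: VV[2][2]++ -> VV[2]=[0, 0, 2], msg_vec=[0, 0, 2]; VV[1]=max(VV[1],msg_vec) then VV[1][1]++ -> VV[1]=[0, 2, 2]
Event 6: LOCAL 1: VV[1][1]++ -> VV[1]=[0, 3, 2]
Event 7: SEND 2->0: VV[2][2]++ -> VV[2]=[0, 0, 3], msg_vec=[0, 0, 3]; VV[0]=max(VV[0],msg_vec) then VV[0][0]++ -> VV[0]=[4, 0, 3]
Event 8: SEND 0->2: VV[0][0]++ -> VV[0]=[5, 0, 3], msg_vec=[5, 0, 3]; VV[2]=max(VV[2],msg_vec) then VV[2][2]++ -> VV[2]=[5, 0, 4]
Event 9: SEND 0->2: VV[0][0]++ -> VV[0]=[6, 0, 3], msg_vec=[6, 0, 3]; VV[2]=max(VV[2],msg_vec) then VV[2][2]++ -> VV[2]=[6, 0, 5]
Event 2 stamp: [1, 0, 0]
Event 4 stamp: [3, 0, 0]
[1, 0, 0] <= [3, 0, 0]? True. Equal? False. Happens-before: True

Answer: yes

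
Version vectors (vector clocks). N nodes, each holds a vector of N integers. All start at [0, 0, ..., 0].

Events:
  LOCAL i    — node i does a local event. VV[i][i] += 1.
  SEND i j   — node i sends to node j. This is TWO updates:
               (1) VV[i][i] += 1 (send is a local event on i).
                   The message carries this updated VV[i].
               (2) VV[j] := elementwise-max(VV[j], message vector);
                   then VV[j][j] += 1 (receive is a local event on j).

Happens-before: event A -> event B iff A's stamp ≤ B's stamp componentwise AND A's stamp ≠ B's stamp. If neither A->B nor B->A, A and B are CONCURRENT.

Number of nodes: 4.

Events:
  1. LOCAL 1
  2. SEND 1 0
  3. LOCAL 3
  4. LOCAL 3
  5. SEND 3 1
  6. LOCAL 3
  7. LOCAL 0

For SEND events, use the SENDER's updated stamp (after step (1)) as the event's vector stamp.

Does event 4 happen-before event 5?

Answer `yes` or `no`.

Answer: yes

Derivation:
Initial: VV[0]=[0, 0, 0, 0]
Initial: VV[1]=[0, 0, 0, 0]
Initial: VV[2]=[0, 0, 0, 0]
Initial: VV[3]=[0, 0, 0, 0]
Event 1: LOCAL 1: VV[1][1]++ -> VV[1]=[0, 1, 0, 0]
Event 2: SEND 1->0: VV[1][1]++ -> VV[1]=[0, 2, 0, 0], msg_vec=[0, 2, 0, 0]; VV[0]=max(VV[0],msg_vec) then VV[0][0]++ -> VV[0]=[1, 2, 0, 0]
Event 3: LOCAL 3: VV[3][3]++ -> VV[3]=[0, 0, 0, 1]
Event 4: LOCAL 3: VV[3][3]++ -> VV[3]=[0, 0, 0, 2]
Event 5: SEND 3->1: VV[3][3]++ -> VV[3]=[0, 0, 0, 3], msg_vec=[0, 0, 0, 3]; VV[1]=max(VV[1],msg_vec) then VV[1][1]++ -> VV[1]=[0, 3, 0, 3]
Event 6: LOCAL 3: VV[3][3]++ -> VV[3]=[0, 0, 0, 4]
Event 7: LOCAL 0: VV[0][0]++ -> VV[0]=[2, 2, 0, 0]
Event 4 stamp: [0, 0, 0, 2]
Event 5 stamp: [0, 0, 0, 3]
[0, 0, 0, 2] <= [0, 0, 0, 3]? True. Equal? False. Happens-before: True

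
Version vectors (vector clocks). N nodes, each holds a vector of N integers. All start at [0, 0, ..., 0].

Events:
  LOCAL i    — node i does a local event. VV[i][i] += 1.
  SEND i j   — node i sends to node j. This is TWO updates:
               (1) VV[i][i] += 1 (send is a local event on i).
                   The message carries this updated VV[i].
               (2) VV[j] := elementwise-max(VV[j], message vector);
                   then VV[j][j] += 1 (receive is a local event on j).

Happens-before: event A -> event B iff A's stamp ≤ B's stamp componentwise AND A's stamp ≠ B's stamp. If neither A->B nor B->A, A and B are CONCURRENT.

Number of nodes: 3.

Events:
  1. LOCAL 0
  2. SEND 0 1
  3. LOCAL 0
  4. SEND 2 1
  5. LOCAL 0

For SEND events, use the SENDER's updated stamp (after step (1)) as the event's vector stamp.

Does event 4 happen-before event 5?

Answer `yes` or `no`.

Initial: VV[0]=[0, 0, 0]
Initial: VV[1]=[0, 0, 0]
Initial: VV[2]=[0, 0, 0]
Event 1: LOCAL 0: VV[0][0]++ -> VV[0]=[1, 0, 0]
Event 2: SEND 0->1: VV[0][0]++ -> VV[0]=[2, 0, 0], msg_vec=[2, 0, 0]; VV[1]=max(VV[1],msg_vec) then VV[1][1]++ -> VV[1]=[2, 1, 0]
Event 3: LOCAL 0: VV[0][0]++ -> VV[0]=[3, 0, 0]
Event 4: SEND 2->1: VV[2][2]++ -> VV[2]=[0, 0, 1], msg_vec=[0, 0, 1]; VV[1]=max(VV[1],msg_vec) then VV[1][1]++ -> VV[1]=[2, 2, 1]
Event 5: LOCAL 0: VV[0][0]++ -> VV[0]=[4, 0, 0]
Event 4 stamp: [0, 0, 1]
Event 5 stamp: [4, 0, 0]
[0, 0, 1] <= [4, 0, 0]? False. Equal? False. Happens-before: False

Answer: no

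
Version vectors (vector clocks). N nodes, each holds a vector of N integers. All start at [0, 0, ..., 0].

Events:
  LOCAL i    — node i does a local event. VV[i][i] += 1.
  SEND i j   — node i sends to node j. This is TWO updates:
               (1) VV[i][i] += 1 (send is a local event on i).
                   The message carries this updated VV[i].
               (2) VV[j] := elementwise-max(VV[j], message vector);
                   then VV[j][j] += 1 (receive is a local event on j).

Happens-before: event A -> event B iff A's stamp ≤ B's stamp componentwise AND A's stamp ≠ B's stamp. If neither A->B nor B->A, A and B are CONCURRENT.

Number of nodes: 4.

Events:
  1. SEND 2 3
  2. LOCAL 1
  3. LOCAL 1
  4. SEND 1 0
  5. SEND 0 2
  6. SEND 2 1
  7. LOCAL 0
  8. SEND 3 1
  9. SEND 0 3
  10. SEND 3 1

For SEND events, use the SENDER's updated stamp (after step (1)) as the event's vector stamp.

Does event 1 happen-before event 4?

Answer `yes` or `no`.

Initial: VV[0]=[0, 0, 0, 0]
Initial: VV[1]=[0, 0, 0, 0]
Initial: VV[2]=[0, 0, 0, 0]
Initial: VV[3]=[0, 0, 0, 0]
Event 1: SEND 2->3: VV[2][2]++ -> VV[2]=[0, 0, 1, 0], msg_vec=[0, 0, 1, 0]; VV[3]=max(VV[3],msg_vec) then VV[3][3]++ -> VV[3]=[0, 0, 1, 1]
Event 2: LOCAL 1: VV[1][1]++ -> VV[1]=[0, 1, 0, 0]
Event 3: LOCAL 1: VV[1][1]++ -> VV[1]=[0, 2, 0, 0]
Event 4: SEND 1->0: VV[1][1]++ -> VV[1]=[0, 3, 0, 0], msg_vec=[0, 3, 0, 0]; VV[0]=max(VV[0],msg_vec) then VV[0][0]++ -> VV[0]=[1, 3, 0, 0]
Event 5: SEND 0->2: VV[0][0]++ -> VV[0]=[2, 3, 0, 0], msg_vec=[2, 3, 0, 0]; VV[2]=max(VV[2],msg_vec) then VV[2][2]++ -> VV[2]=[2, 3, 2, 0]
Event 6: SEND 2->1: VV[2][2]++ -> VV[2]=[2, 3, 3, 0], msg_vec=[2, 3, 3, 0]; VV[1]=max(VV[1],msg_vec) then VV[1][1]++ -> VV[1]=[2, 4, 3, 0]
Event 7: LOCAL 0: VV[0][0]++ -> VV[0]=[3, 3, 0, 0]
Event 8: SEND 3->1: VV[3][3]++ -> VV[3]=[0, 0, 1, 2], msg_vec=[0, 0, 1, 2]; VV[1]=max(VV[1],msg_vec) then VV[1][1]++ -> VV[1]=[2, 5, 3, 2]
Event 9: SEND 0->3: VV[0][0]++ -> VV[0]=[4, 3, 0, 0], msg_vec=[4, 3, 0, 0]; VV[3]=max(VV[3],msg_vec) then VV[3][3]++ -> VV[3]=[4, 3, 1, 3]
Event 10: SEND 3->1: VV[3][3]++ -> VV[3]=[4, 3, 1, 4], msg_vec=[4, 3, 1, 4]; VV[1]=max(VV[1],msg_vec) then VV[1][1]++ -> VV[1]=[4, 6, 3, 4]
Event 1 stamp: [0, 0, 1, 0]
Event 4 stamp: [0, 3, 0, 0]
[0, 0, 1, 0] <= [0, 3, 0, 0]? False. Equal? False. Happens-before: False

Answer: no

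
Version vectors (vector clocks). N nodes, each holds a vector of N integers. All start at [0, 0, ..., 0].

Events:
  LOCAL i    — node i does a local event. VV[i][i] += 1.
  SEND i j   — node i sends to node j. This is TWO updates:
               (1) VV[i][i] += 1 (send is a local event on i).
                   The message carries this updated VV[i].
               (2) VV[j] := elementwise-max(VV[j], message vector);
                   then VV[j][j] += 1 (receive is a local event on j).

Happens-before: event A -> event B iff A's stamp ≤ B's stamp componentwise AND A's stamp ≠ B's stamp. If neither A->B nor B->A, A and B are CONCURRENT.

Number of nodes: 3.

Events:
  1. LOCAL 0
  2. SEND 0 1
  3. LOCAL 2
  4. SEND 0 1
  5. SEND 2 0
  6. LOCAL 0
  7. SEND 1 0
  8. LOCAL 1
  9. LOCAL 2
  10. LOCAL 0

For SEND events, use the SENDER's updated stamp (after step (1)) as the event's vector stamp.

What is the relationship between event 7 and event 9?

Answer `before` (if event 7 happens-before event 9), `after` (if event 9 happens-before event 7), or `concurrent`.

Answer: concurrent

Derivation:
Initial: VV[0]=[0, 0, 0]
Initial: VV[1]=[0, 0, 0]
Initial: VV[2]=[0, 0, 0]
Event 1: LOCAL 0: VV[0][0]++ -> VV[0]=[1, 0, 0]
Event 2: SEND 0->1: VV[0][0]++ -> VV[0]=[2, 0, 0], msg_vec=[2, 0, 0]; VV[1]=max(VV[1],msg_vec) then VV[1][1]++ -> VV[1]=[2, 1, 0]
Event 3: LOCAL 2: VV[2][2]++ -> VV[2]=[0, 0, 1]
Event 4: SEND 0->1: VV[0][0]++ -> VV[0]=[3, 0, 0], msg_vec=[3, 0, 0]; VV[1]=max(VV[1],msg_vec) then VV[1][1]++ -> VV[1]=[3, 2, 0]
Event 5: SEND 2->0: VV[2][2]++ -> VV[2]=[0, 0, 2], msg_vec=[0, 0, 2]; VV[0]=max(VV[0],msg_vec) then VV[0][0]++ -> VV[0]=[4, 0, 2]
Event 6: LOCAL 0: VV[0][0]++ -> VV[0]=[5, 0, 2]
Event 7: SEND 1->0: VV[1][1]++ -> VV[1]=[3, 3, 0], msg_vec=[3, 3, 0]; VV[0]=max(VV[0],msg_vec) then VV[0][0]++ -> VV[0]=[6, 3, 2]
Event 8: LOCAL 1: VV[1][1]++ -> VV[1]=[3, 4, 0]
Event 9: LOCAL 2: VV[2][2]++ -> VV[2]=[0, 0, 3]
Event 10: LOCAL 0: VV[0][0]++ -> VV[0]=[7, 3, 2]
Event 7 stamp: [3, 3, 0]
Event 9 stamp: [0, 0, 3]
[3, 3, 0] <= [0, 0, 3]? False
[0, 0, 3] <= [3, 3, 0]? False
Relation: concurrent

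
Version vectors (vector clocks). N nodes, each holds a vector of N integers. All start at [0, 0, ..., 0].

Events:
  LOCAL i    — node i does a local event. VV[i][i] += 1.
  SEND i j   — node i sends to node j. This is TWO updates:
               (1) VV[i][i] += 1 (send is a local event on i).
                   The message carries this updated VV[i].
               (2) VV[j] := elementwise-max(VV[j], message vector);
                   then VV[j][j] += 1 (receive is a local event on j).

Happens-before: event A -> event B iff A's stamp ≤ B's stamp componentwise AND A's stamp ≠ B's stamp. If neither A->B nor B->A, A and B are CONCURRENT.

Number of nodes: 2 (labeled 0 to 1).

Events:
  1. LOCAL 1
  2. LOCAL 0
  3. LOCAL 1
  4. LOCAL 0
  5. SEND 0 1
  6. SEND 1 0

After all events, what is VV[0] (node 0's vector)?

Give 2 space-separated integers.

Answer: 4 4

Derivation:
Initial: VV[0]=[0, 0]
Initial: VV[1]=[0, 0]
Event 1: LOCAL 1: VV[1][1]++ -> VV[1]=[0, 1]
Event 2: LOCAL 0: VV[0][0]++ -> VV[0]=[1, 0]
Event 3: LOCAL 1: VV[1][1]++ -> VV[1]=[0, 2]
Event 4: LOCAL 0: VV[0][0]++ -> VV[0]=[2, 0]
Event 5: SEND 0->1: VV[0][0]++ -> VV[0]=[3, 0], msg_vec=[3, 0]; VV[1]=max(VV[1],msg_vec) then VV[1][1]++ -> VV[1]=[3, 3]
Event 6: SEND 1->0: VV[1][1]++ -> VV[1]=[3, 4], msg_vec=[3, 4]; VV[0]=max(VV[0],msg_vec) then VV[0][0]++ -> VV[0]=[4, 4]
Final vectors: VV[0]=[4, 4]; VV[1]=[3, 4]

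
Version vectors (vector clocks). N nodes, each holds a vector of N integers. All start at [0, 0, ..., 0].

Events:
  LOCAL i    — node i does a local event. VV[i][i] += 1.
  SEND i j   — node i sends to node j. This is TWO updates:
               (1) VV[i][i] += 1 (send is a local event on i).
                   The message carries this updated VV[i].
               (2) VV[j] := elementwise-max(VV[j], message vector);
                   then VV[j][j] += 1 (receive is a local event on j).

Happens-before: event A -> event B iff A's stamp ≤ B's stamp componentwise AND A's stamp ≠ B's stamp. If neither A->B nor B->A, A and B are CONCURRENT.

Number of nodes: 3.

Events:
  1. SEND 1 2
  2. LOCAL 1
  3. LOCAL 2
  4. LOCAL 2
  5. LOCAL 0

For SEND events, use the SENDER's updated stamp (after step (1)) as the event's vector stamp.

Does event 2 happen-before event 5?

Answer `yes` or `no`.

Answer: no

Derivation:
Initial: VV[0]=[0, 0, 0]
Initial: VV[1]=[0, 0, 0]
Initial: VV[2]=[0, 0, 0]
Event 1: SEND 1->2: VV[1][1]++ -> VV[1]=[0, 1, 0], msg_vec=[0, 1, 0]; VV[2]=max(VV[2],msg_vec) then VV[2][2]++ -> VV[2]=[0, 1, 1]
Event 2: LOCAL 1: VV[1][1]++ -> VV[1]=[0, 2, 0]
Event 3: LOCAL 2: VV[2][2]++ -> VV[2]=[0, 1, 2]
Event 4: LOCAL 2: VV[2][2]++ -> VV[2]=[0, 1, 3]
Event 5: LOCAL 0: VV[0][0]++ -> VV[0]=[1, 0, 0]
Event 2 stamp: [0, 2, 0]
Event 5 stamp: [1, 0, 0]
[0, 2, 0] <= [1, 0, 0]? False. Equal? False. Happens-before: False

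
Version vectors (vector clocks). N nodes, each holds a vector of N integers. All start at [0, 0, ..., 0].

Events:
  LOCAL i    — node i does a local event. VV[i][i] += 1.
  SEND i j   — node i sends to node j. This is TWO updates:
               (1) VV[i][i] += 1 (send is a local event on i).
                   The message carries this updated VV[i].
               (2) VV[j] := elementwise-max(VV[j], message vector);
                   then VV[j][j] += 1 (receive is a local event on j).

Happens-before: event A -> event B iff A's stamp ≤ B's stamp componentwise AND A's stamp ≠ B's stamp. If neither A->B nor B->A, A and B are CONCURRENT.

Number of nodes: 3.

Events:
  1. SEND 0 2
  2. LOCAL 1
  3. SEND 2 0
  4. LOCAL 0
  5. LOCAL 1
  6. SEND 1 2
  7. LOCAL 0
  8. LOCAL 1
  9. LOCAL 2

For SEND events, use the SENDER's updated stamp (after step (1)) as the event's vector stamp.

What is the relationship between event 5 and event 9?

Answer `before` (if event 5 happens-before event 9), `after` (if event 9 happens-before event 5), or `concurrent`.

Answer: before

Derivation:
Initial: VV[0]=[0, 0, 0]
Initial: VV[1]=[0, 0, 0]
Initial: VV[2]=[0, 0, 0]
Event 1: SEND 0->2: VV[0][0]++ -> VV[0]=[1, 0, 0], msg_vec=[1, 0, 0]; VV[2]=max(VV[2],msg_vec) then VV[2][2]++ -> VV[2]=[1, 0, 1]
Event 2: LOCAL 1: VV[1][1]++ -> VV[1]=[0, 1, 0]
Event 3: SEND 2->0: VV[2][2]++ -> VV[2]=[1, 0, 2], msg_vec=[1, 0, 2]; VV[0]=max(VV[0],msg_vec) then VV[0][0]++ -> VV[0]=[2, 0, 2]
Event 4: LOCAL 0: VV[0][0]++ -> VV[0]=[3, 0, 2]
Event 5: LOCAL 1: VV[1][1]++ -> VV[1]=[0, 2, 0]
Event 6: SEND 1->2: VV[1][1]++ -> VV[1]=[0, 3, 0], msg_vec=[0, 3, 0]; VV[2]=max(VV[2],msg_vec) then VV[2][2]++ -> VV[2]=[1, 3, 3]
Event 7: LOCAL 0: VV[0][0]++ -> VV[0]=[4, 0, 2]
Event 8: LOCAL 1: VV[1][1]++ -> VV[1]=[0, 4, 0]
Event 9: LOCAL 2: VV[2][2]++ -> VV[2]=[1, 3, 4]
Event 5 stamp: [0, 2, 0]
Event 9 stamp: [1, 3, 4]
[0, 2, 0] <= [1, 3, 4]? True
[1, 3, 4] <= [0, 2, 0]? False
Relation: before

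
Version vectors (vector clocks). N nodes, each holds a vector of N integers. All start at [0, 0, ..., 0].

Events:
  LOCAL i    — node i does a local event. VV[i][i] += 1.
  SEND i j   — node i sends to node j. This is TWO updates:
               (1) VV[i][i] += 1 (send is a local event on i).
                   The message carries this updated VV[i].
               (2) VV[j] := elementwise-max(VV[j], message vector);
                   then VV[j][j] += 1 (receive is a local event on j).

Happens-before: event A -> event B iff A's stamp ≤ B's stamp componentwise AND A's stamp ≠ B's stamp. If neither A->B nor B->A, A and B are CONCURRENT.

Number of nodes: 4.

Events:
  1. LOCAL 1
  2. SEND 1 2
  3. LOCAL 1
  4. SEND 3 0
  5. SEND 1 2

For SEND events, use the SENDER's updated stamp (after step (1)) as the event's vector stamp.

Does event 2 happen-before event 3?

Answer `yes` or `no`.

Initial: VV[0]=[0, 0, 0, 0]
Initial: VV[1]=[0, 0, 0, 0]
Initial: VV[2]=[0, 0, 0, 0]
Initial: VV[3]=[0, 0, 0, 0]
Event 1: LOCAL 1: VV[1][1]++ -> VV[1]=[0, 1, 0, 0]
Event 2: SEND 1->2: VV[1][1]++ -> VV[1]=[0, 2, 0, 0], msg_vec=[0, 2, 0, 0]; VV[2]=max(VV[2],msg_vec) then VV[2][2]++ -> VV[2]=[0, 2, 1, 0]
Event 3: LOCAL 1: VV[1][1]++ -> VV[1]=[0, 3, 0, 0]
Event 4: SEND 3->0: VV[3][3]++ -> VV[3]=[0, 0, 0, 1], msg_vec=[0, 0, 0, 1]; VV[0]=max(VV[0],msg_vec) then VV[0][0]++ -> VV[0]=[1, 0, 0, 1]
Event 5: SEND 1->2: VV[1][1]++ -> VV[1]=[0, 4, 0, 0], msg_vec=[0, 4, 0, 0]; VV[2]=max(VV[2],msg_vec) then VV[2][2]++ -> VV[2]=[0, 4, 2, 0]
Event 2 stamp: [0, 2, 0, 0]
Event 3 stamp: [0, 3, 0, 0]
[0, 2, 0, 0] <= [0, 3, 0, 0]? True. Equal? False. Happens-before: True

Answer: yes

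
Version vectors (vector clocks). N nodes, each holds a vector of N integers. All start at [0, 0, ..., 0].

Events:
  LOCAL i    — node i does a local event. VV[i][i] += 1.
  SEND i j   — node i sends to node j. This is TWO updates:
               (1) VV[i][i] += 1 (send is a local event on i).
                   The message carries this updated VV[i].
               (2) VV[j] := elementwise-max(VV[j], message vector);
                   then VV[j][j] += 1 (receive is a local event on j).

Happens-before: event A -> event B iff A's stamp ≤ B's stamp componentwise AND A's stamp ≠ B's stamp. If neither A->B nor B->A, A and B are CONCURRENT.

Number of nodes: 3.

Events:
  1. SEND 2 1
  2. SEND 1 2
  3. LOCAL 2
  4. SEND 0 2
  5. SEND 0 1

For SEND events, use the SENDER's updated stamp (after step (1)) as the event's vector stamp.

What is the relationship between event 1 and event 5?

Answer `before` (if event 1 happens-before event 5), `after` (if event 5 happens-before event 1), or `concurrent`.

Answer: concurrent

Derivation:
Initial: VV[0]=[0, 0, 0]
Initial: VV[1]=[0, 0, 0]
Initial: VV[2]=[0, 0, 0]
Event 1: SEND 2->1: VV[2][2]++ -> VV[2]=[0, 0, 1], msg_vec=[0, 0, 1]; VV[1]=max(VV[1],msg_vec) then VV[1][1]++ -> VV[1]=[0, 1, 1]
Event 2: SEND 1->2: VV[1][1]++ -> VV[1]=[0, 2, 1], msg_vec=[0, 2, 1]; VV[2]=max(VV[2],msg_vec) then VV[2][2]++ -> VV[2]=[0, 2, 2]
Event 3: LOCAL 2: VV[2][2]++ -> VV[2]=[0, 2, 3]
Event 4: SEND 0->2: VV[0][0]++ -> VV[0]=[1, 0, 0], msg_vec=[1, 0, 0]; VV[2]=max(VV[2],msg_vec) then VV[2][2]++ -> VV[2]=[1, 2, 4]
Event 5: SEND 0->1: VV[0][0]++ -> VV[0]=[2, 0, 0], msg_vec=[2, 0, 0]; VV[1]=max(VV[1],msg_vec) then VV[1][1]++ -> VV[1]=[2, 3, 1]
Event 1 stamp: [0, 0, 1]
Event 5 stamp: [2, 0, 0]
[0, 0, 1] <= [2, 0, 0]? False
[2, 0, 0] <= [0, 0, 1]? False
Relation: concurrent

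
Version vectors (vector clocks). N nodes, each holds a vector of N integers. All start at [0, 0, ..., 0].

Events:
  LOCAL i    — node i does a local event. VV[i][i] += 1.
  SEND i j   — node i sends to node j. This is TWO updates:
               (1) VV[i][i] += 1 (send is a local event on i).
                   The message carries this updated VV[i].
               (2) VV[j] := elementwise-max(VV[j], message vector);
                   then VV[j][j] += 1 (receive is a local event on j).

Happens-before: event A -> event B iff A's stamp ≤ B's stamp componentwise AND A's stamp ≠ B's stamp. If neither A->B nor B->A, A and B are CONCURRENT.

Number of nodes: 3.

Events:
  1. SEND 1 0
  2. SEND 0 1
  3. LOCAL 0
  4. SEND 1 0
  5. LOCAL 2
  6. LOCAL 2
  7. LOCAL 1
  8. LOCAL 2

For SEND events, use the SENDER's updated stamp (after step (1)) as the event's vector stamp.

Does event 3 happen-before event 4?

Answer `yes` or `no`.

Initial: VV[0]=[0, 0, 0]
Initial: VV[1]=[0, 0, 0]
Initial: VV[2]=[0, 0, 0]
Event 1: SEND 1->0: VV[1][1]++ -> VV[1]=[0, 1, 0], msg_vec=[0, 1, 0]; VV[0]=max(VV[0],msg_vec) then VV[0][0]++ -> VV[0]=[1, 1, 0]
Event 2: SEND 0->1: VV[0][0]++ -> VV[0]=[2, 1, 0], msg_vec=[2, 1, 0]; VV[1]=max(VV[1],msg_vec) then VV[1][1]++ -> VV[1]=[2, 2, 0]
Event 3: LOCAL 0: VV[0][0]++ -> VV[0]=[3, 1, 0]
Event 4: SEND 1->0: VV[1][1]++ -> VV[1]=[2, 3, 0], msg_vec=[2, 3, 0]; VV[0]=max(VV[0],msg_vec) then VV[0][0]++ -> VV[0]=[4, 3, 0]
Event 5: LOCAL 2: VV[2][2]++ -> VV[2]=[0, 0, 1]
Event 6: LOCAL 2: VV[2][2]++ -> VV[2]=[0, 0, 2]
Event 7: LOCAL 1: VV[1][1]++ -> VV[1]=[2, 4, 0]
Event 8: LOCAL 2: VV[2][2]++ -> VV[2]=[0, 0, 3]
Event 3 stamp: [3, 1, 0]
Event 4 stamp: [2, 3, 0]
[3, 1, 0] <= [2, 3, 0]? False. Equal? False. Happens-before: False

Answer: no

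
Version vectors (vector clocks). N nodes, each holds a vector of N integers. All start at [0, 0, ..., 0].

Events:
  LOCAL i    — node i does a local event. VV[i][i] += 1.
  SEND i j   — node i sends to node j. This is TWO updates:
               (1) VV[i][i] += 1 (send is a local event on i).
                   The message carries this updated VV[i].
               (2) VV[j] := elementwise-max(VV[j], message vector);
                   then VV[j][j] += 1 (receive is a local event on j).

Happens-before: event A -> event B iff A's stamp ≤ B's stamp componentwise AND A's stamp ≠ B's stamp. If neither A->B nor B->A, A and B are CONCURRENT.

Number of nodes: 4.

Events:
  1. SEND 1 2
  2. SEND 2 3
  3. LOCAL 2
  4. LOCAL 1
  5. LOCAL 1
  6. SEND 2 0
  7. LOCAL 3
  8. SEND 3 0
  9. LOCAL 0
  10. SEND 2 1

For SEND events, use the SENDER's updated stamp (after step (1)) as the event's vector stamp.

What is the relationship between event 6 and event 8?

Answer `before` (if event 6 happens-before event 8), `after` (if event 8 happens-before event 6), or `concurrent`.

Answer: concurrent

Derivation:
Initial: VV[0]=[0, 0, 0, 0]
Initial: VV[1]=[0, 0, 0, 0]
Initial: VV[2]=[0, 0, 0, 0]
Initial: VV[3]=[0, 0, 0, 0]
Event 1: SEND 1->2: VV[1][1]++ -> VV[1]=[0, 1, 0, 0], msg_vec=[0, 1, 0, 0]; VV[2]=max(VV[2],msg_vec) then VV[2][2]++ -> VV[2]=[0, 1, 1, 0]
Event 2: SEND 2->3: VV[2][2]++ -> VV[2]=[0, 1, 2, 0], msg_vec=[0, 1, 2, 0]; VV[3]=max(VV[3],msg_vec) then VV[3][3]++ -> VV[3]=[0, 1, 2, 1]
Event 3: LOCAL 2: VV[2][2]++ -> VV[2]=[0, 1, 3, 0]
Event 4: LOCAL 1: VV[1][1]++ -> VV[1]=[0, 2, 0, 0]
Event 5: LOCAL 1: VV[1][1]++ -> VV[1]=[0, 3, 0, 0]
Event 6: SEND 2->0: VV[2][2]++ -> VV[2]=[0, 1, 4, 0], msg_vec=[0, 1, 4, 0]; VV[0]=max(VV[0],msg_vec) then VV[0][0]++ -> VV[0]=[1, 1, 4, 0]
Event 7: LOCAL 3: VV[3][3]++ -> VV[3]=[0, 1, 2, 2]
Event 8: SEND 3->0: VV[3][3]++ -> VV[3]=[0, 1, 2, 3], msg_vec=[0, 1, 2, 3]; VV[0]=max(VV[0],msg_vec) then VV[0][0]++ -> VV[0]=[2, 1, 4, 3]
Event 9: LOCAL 0: VV[0][0]++ -> VV[0]=[3, 1, 4, 3]
Event 10: SEND 2->1: VV[2][2]++ -> VV[2]=[0, 1, 5, 0], msg_vec=[0, 1, 5, 0]; VV[1]=max(VV[1],msg_vec) then VV[1][1]++ -> VV[1]=[0, 4, 5, 0]
Event 6 stamp: [0, 1, 4, 0]
Event 8 stamp: [0, 1, 2, 3]
[0, 1, 4, 0] <= [0, 1, 2, 3]? False
[0, 1, 2, 3] <= [0, 1, 4, 0]? False
Relation: concurrent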